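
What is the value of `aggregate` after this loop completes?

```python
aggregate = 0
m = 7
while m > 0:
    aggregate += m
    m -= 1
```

Sum 7 down to 1
`aggregate` takes the values: 0 → 7 → 13 → 18 → 22 → 25 → 27 → 28

Answer: 28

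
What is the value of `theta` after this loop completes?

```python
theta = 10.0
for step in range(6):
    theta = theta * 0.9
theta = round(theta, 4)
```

Exponential decay: 10.0 * 0.9^6
`theta` takes the values: 10.0 → 9.0 → 8.1 → 7.29 → 6.561 → 5.9049 → 5.31441 → 5.3144

Answer: 5.3144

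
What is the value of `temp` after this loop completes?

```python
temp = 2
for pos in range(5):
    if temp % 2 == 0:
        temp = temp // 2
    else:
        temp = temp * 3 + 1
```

Collatz-style transformation from 2
`temp` takes the values: 2 → 1 → 4 → 2 → 1 → 4

Answer: 4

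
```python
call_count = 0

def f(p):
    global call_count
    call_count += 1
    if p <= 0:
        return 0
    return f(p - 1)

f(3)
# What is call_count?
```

Linear recursion stepping by 1: 4 calls from p=3 down to ≤0.

Answer: 4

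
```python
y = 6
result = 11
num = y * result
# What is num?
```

Trace:
`y = 6` → y = 6
`result = 11` → result = 11
`num = y * result` → num = 66
So num = 66

Answer: 66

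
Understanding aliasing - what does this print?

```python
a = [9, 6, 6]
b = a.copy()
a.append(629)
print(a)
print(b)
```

Key concept: list.copy() creates independent copy.
Step by step:
`a = [9, 6, 6]` → a = [9, 6, 6]
`b = a.copy()` → b = [9, 6, 6]
`a.append(629)` → a = [9, 6, 6, 629]
`print(a)` → prints [9, 6, 6, 629]
`print(b)` → prints [9, 6, 6]

Answer:
[9, 6, 6, 629]
[9, 6, 6]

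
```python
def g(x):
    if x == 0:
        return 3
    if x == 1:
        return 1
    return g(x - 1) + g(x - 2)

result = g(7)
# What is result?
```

Build up from base cases: g(0)=3, g(1)=1, g(2)=4, g(3)=5, g(4)=9, g(5)=14, g(6)=23, ..., g(7)=37

Answer: 37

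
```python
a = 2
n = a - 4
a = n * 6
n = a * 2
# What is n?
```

Trace:
`a = 2` → a = 2
`n = a - 4` → n = -2
`a = n * 6` → a = -12
`n = a * 2` → n = -24
So n = -24

Answer: -24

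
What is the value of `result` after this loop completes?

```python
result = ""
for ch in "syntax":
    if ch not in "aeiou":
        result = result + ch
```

Remove vowels from 'syntax'
`result` takes the values: "" → "s" → "sy" → "syn" → "synt" → "syntx"

Answer: "syntx"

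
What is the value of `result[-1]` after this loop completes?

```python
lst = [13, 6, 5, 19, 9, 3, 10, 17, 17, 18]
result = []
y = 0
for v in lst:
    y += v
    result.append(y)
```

Cumulative sum ends at 117
`result` takes the values: [] → [13] → [13, 19] → [13, 19, 24] → [13, 19, 24, 43] → [13, 19, 24, 43, 52] → [13, 19, 24, 43, 52, 55] → [13, 19, 24, 43, 52, 55, 65] → [13, 19, 24, 43, 52, 55, 65, 82] → [13, 19, 24, 43, 52, 55, 65, 82, 99] → [13, 19, 24, 43, 52, 55, 65, 82, 99, 117]
So `result[-1]` = 117

Answer: 117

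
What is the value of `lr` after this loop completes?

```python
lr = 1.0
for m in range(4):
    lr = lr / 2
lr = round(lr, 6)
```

Halving LR 4 times: 1 / 2^4
`lr` takes the values: 1.0 → 0.5 → 0.25 → 0.125 → 0.0625

Answer: 0.0625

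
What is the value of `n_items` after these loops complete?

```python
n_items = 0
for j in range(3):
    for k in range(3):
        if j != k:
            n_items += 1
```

3² - 3 (exclude diagonal)
`n_items` takes the values: 0 → 1 → 2 → 3 → 4 → 5 → 6

Answer: 6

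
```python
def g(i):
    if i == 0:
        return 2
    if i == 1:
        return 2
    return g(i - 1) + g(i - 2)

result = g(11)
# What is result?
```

Build up from base cases: g(0)=2, g(1)=2, g(2)=4, g(3)=6, g(4)=10, g(5)=16, g(6)=26, ..., g(11)=288

Answer: 288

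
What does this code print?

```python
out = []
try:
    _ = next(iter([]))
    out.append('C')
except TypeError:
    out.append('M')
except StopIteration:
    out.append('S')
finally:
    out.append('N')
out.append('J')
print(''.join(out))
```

Execution trace: 'S' (except StopIteration) → 'N' (finally) → 'J' (after the try/except). Output: SNJ

Answer: SNJ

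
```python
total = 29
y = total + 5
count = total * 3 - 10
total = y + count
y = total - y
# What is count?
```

Trace:
`total = 29` → total = 29
`y = total + 5` → y = 34
`count = total * 3 - 10` → count = 77
`total = y + count` → total = 111
`y = total - y` → y = 77
So count = 77

Answer: 77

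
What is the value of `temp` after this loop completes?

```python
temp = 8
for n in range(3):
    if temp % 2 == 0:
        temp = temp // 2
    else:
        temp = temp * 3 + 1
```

Collatz-style transformation from 8
`temp` takes the values: 8 → 4 → 2 → 1

Answer: 1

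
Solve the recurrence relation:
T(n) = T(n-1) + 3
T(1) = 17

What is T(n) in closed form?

Unrolling: T(n) = T(1) + 3·(n-1) = 17 + 3(n-1) = 3n + 14.

Answer: T(n) = 3n + 14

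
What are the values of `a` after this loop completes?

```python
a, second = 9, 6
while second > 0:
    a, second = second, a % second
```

GCD of 9 and 6
`a` takes the values: 9 → 6 → 3

Answer: 3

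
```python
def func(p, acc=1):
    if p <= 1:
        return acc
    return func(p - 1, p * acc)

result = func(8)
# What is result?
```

Accumulator trace (n, acc): (8, 1) -> (7, 8) -> (6, 56) -> (5, 336) -> (4, 1680) -> (3, 6720) -> (2, 20160) -> (1, 40320) -> return 40320

Answer: 40320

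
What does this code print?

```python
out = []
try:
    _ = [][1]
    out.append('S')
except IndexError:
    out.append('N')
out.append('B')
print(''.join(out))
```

Execution trace: 'N' (except IndexError) → 'B' (after the try/except). Output: NB

Answer: NB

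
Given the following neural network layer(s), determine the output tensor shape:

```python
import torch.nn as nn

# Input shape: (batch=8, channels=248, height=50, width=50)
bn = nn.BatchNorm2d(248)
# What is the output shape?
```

Input: (8, 248, 50, 50) -> Output: (8, 248, 50, 50)

Answer: (8, 248, 50, 50)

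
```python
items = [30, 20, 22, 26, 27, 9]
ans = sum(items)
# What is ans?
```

Trace:
`items = [30, 20, 22, 26, 27, 9]` → items = [30, 20, 22, 26, 27, 9]
`ans = sum(items)` → ans = 134
So ans = 134

Answer: 134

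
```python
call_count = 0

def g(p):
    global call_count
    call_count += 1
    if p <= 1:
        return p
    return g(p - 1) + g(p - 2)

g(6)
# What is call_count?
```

Calls(p) = 1 + Calls(p-1) + Calls(p-2); Calls(0)=Calls(1)=1. For p=6 this gives 25.

Answer: 25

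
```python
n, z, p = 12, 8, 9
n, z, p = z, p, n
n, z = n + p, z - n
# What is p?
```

Trace:
`n, z, p = 12, 8, 9` → n = 12; z = 8; p = 9
`n, z, p = z, p, n` → n = 8; z = 9; p = 12
`n, z = n + p, z - n` → n = 20; z = 1
So p = 12

Answer: 12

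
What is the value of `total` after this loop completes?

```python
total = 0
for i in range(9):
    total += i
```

Sum of 0 to 8 = 36
`total` takes the values: 0 → 1 → 3 → 6 → 10 → 15 → 21 → 28 → 36

Answer: 36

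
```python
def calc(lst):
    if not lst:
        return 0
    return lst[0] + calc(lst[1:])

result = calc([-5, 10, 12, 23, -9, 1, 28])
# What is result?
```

(-5) + 10 + 12 + 23 + (-9) + 1 + 28 + 0 = 60

Answer: 60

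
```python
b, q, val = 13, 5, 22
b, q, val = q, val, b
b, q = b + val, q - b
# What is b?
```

Trace:
`b, q, val = 13, 5, 22` → b = 13; q = 5; val = 22
`b, q, val = q, val, b` → b = 5; q = 22; val = 13
`b, q = b + val, q - b` → b = 18; q = 17
So b = 18

Answer: 18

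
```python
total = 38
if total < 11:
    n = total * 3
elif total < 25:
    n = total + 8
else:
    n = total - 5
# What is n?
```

Trace:
`total = 38` → total = 38
`if total < 11: ...` → total < 11 is False, total < 25 is False, take else branch → n = 33
So n = 33

Answer: 33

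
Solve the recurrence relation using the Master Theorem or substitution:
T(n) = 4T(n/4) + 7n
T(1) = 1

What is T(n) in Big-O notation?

By Master Theorem: a=4, b=4, f(n)=7n. Since log_4(4) = 1 and f(n) = Θ(n^1), Case 2 applies. T(n) = O(n log n).

Answer: O(n log n)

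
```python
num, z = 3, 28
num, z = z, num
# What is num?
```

Trace:
`num, z = 3, 28` → num = 3; z = 28
`num, z = z, num` → num = 28; z = 3
So num = 28

Answer: 28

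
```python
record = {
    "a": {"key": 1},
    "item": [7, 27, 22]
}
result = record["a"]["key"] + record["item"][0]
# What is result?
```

Trace:
`record = { ...` → record = {'a': {'key': 1}, 'item': [7, 27, 22]}
`result = record["a"]["key"] + record["item"][0]` → result = 8
So result = 8

Answer: 8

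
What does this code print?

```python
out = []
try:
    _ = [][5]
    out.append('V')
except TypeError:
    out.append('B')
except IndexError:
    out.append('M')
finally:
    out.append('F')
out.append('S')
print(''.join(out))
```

Execution trace: 'M' (except IndexError) → 'F' (finally) → 'S' (after the try/except). Output: MFS

Answer: MFS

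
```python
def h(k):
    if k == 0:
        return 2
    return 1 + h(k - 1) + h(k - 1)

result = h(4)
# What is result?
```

h(k) = 1 + 2·h(k-1), h(0)=2. Closed form: (2+1)·2^4 - 1 = 47.

Answer: 47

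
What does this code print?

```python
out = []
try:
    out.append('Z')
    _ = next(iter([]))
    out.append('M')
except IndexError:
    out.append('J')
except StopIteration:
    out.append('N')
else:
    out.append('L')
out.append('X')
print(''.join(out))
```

Execution trace: 'Z' (try body) → 'N' (except StopIteration) → 'X' (after the try/except). Output: ZNX

Answer: ZNX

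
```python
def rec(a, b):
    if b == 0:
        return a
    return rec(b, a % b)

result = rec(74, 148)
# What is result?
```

rec(74, 148) -> rec(148, 74) -> rec(74, 0) -> 74

Answer: 74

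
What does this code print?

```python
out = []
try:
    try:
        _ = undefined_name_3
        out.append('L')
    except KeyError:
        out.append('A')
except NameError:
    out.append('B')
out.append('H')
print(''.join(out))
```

Execution trace: 'B' (outer except NameError) → 'H' (after the try/except). Output: BH

Answer: BH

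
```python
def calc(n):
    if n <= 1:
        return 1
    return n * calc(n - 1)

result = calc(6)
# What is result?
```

calc(6) = 6 * 5 * 4 * 3 * 2 * 1 = 720

Answer: 720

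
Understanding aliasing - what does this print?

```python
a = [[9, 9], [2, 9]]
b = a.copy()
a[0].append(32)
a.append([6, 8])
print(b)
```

Key concept: shallow copy with nested lists.
Step by step:
`a = [[9, 9], [2, 9]]` → a = [[9, 9], [2, 9]]
`b = a.copy()` → b = [[9, 9], [2, 9]]
`a[0].append(32)` → a = [[9, 9, 32], [2, 9]]; b = [[9, 9, 32], [2, 9]]
`a.append([6, 8])` → a = [[9, 9, 32], [2, 9], [6, 8]]
`print(b)` → prints [[9, 9, 32], [2, 9]]

Answer: [[9, 9, 32], [2, 9]]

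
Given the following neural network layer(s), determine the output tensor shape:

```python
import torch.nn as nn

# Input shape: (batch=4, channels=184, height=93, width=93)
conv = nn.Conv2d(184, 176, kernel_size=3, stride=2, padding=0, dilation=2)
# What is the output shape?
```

Input: (4, 184, 93, 93) -> Output: (4, 176, 45, 45)

Answer: (4, 176, 45, 45)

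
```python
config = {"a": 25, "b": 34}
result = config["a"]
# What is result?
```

Trace:
`config = {"a": 25, "b": 34}` → config = {'a': 25, 'b': 34}
`result = config["a"]` → result = 25
So result = 25

Answer: 25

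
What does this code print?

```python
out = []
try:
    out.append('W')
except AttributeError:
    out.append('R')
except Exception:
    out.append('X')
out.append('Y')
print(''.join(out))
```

Execution trace: 'W' (try body, no exception) → 'Y' (after the try/except). Output: WY

Answer: WY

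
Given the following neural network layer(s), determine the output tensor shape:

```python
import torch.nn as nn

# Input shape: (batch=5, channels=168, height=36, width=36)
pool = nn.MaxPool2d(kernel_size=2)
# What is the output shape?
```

Input: (5, 168, 36, 36) -> Output: (5, 168, 18, 18)

Answer: (5, 168, 18, 18)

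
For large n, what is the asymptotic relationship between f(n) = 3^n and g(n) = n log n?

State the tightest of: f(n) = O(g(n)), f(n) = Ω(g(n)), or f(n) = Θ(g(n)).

3^n vs n log n: f(n) = Ω(g(n)) but not O(g(n)) — 3^n grows strictly faster than n log n.

Answer: f(n) = Ω(g(n)) but not O(g(n)) — 3^n grows strictly faster than n log n.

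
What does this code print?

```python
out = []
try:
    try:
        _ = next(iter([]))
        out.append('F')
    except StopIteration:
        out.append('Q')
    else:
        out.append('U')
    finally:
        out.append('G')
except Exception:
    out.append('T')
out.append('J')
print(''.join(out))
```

Execution trace: 'Q' (inner except StopIteration) → 'G' (inner finally) → 'J' (after the try/except). Output: QGJ

Answer: QGJ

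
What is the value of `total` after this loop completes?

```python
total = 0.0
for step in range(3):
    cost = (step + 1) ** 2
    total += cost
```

Sum of squared losses 1² + 2² + ... + 3²
`total` takes the values: 0.0 → 1.0 → 5.0 → 14.0

Answer: 14.0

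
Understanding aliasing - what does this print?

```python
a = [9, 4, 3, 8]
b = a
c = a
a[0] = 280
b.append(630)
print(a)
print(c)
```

Key concept: multiple aliases.
Step by step:
`a = [9, 4, 3, 8]` → a = [9, 4, 3, 8]
`b = a` → b = [9, 4, 3, 8] (same object as a)
`c = a` → c = [9, 4, 3, 8] (same object as a, b)
`a[0] = 280` → a = [280, 4, 3, 8] (same object as b, c); b = [280, 4, 3, 8] (same object as a, c); c = [280, 4, 3, 8] (same object as a, b)
`b.append(630)` → a = [280, 4, 3, 8, 630] (same object as b, c); b = [280, 4, 3, 8, 630] (same object as a, c); c = [280, 4, 3, 8, 630] (same object as a, b)
`print(a)` → prints [280, 4, 3, 8, 630]
`print(c)` → prints [280, 4, 3, 8, 630]

Answer:
[280, 4, 3, 8, 630]
[280, 4, 3, 8, 630]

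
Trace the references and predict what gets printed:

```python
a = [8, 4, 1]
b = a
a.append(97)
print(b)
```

Key concept: basic list aliasing.
Step by step:
`a = [8, 4, 1]` → a = [8, 4, 1]
`b = a` → b = [8, 4, 1] (same object as a)
`a.append(97)` → a = [8, 4, 1, 97] (same object as b); b = [8, 4, 1, 97] (same object as a)
`print(b)` → prints [8, 4, 1, 97]

Answer: [8, 4, 1, 97]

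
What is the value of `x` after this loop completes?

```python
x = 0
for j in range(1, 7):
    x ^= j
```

XOR of 1 to 6
`x` takes the values: 0 → 1 → 3 → 0 → 4 → 1 → 7

Answer: 7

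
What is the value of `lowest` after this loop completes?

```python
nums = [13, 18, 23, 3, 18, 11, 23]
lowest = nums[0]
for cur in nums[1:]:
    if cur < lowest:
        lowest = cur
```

Minimum of [13, 18, 23, 3, 18, 11, 23]
`lowest` takes the values: 13 → 3

Answer: 3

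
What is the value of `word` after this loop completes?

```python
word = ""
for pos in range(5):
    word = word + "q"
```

Repeat 'q' 5 times
`word` takes the values: "" → "q" → "qq" → "qqq" → "qqqq" → "qqqqq"

Answer: "qqqqq"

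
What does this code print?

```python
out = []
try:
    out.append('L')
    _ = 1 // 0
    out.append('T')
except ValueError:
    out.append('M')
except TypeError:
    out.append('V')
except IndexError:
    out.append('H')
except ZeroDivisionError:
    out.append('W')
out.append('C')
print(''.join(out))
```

Execution trace: 'L' (try body) → 'W' (except ZeroDivisionError) → 'C' (after the try/except). Output: LWC

Answer: LWC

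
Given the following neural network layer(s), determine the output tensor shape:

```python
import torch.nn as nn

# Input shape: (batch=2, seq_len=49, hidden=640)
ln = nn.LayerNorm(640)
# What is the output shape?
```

Input: (2, 49, 640) -> Output: (2, 49, 640)

Answer: (2, 49, 640)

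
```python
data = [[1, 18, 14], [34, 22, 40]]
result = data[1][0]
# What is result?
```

Trace:
`data = [[1, 18, 14], [34, 22, 40]]` → data = [[1, 18, 14], [34, 22, 40]]
`result = data[1][0]` → result = 34
So result = 34

Answer: 34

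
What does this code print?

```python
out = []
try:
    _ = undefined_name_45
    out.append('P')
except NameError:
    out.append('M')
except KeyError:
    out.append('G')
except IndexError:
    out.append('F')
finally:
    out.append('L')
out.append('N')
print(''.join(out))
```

Execution trace: 'M' (except NameError) → 'L' (finally) → 'N' (after the try/except). Output: MLN

Answer: MLN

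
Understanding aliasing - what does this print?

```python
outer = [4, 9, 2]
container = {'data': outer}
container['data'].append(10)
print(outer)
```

Key concept: dict holds reference to list.
Step by step:
`outer = [4, 9, 2]` → outer = [4, 9, 2]
`container = {'data': outer}` → container = {'data': [4, 9, 2]}
`container['data'].append(10)` → outer = [4, 9, 2, 10]; container = {'data': [4, 9, 2, 10]}
`print(outer)` → prints [4, 9, 2, 10]

Answer: [4, 9, 2, 10]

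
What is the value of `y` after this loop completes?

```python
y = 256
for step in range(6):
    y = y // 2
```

Halve 6 times: 256 // 2^6 = 4
`y` takes the values: 256 → 128 → 64 → 32 → 16 → 8 → 4

Answer: 4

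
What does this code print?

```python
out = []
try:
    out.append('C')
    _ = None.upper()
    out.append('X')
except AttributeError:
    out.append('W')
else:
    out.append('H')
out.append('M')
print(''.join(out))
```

Execution trace: 'C' (try body) → 'W' (except AttributeError) → 'M' (after the try/except). Output: CWM

Answer: CWM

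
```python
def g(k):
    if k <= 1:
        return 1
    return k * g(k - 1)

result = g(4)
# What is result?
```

g(4) = 4 * 3 * 2 * 1 = 24

Answer: 24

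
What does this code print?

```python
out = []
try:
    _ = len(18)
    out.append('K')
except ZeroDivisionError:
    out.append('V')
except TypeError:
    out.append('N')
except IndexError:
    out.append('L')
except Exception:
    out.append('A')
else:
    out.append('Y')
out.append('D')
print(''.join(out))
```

Execution trace: 'N' (except TypeError) → 'D' (after the try/except). Output: ND

Answer: ND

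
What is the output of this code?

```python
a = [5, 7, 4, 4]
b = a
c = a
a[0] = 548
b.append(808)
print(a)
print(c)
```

Key concept: multiple aliases.
Step by step:
`a = [5, 7, 4, 4]` → a = [5, 7, 4, 4]
`b = a` → b = [5, 7, 4, 4] (same object as a)
`c = a` → c = [5, 7, 4, 4] (same object as a, b)
`a[0] = 548` → a = [548, 7, 4, 4] (same object as b, c); b = [548, 7, 4, 4] (same object as a, c); c = [548, 7, 4, 4] (same object as a, b)
`b.append(808)` → a = [548, 7, 4, 4, 808] (same object as b, c); b = [548, 7, 4, 4, 808] (same object as a, c); c = [548, 7, 4, 4, 808] (same object as a, b)
`print(a)` → prints [548, 7, 4, 4, 808]
`print(c)` → prints [548, 7, 4, 4, 808]

Answer:
[548, 7, 4, 4, 808]
[548, 7, 4, 4, 808]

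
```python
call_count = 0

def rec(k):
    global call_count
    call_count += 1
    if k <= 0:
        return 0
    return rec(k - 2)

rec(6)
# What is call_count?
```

Linear recursion stepping by 2: 4 calls from k=6 down to ≤0.

Answer: 4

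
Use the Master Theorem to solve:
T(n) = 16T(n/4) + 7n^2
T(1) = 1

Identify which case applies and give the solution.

a=16, b=4, f(n)=7n^2. log_4(16) = 2. Since c=2 = 2, Case 2 applies: T(n) = Θ(n^log_b(a) · log n) = O(n^2 log n).

Answer: O(n^2 log n) - Case 2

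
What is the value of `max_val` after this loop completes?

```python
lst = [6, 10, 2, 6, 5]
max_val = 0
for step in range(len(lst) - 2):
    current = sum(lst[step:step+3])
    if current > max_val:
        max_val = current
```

Max sum of 3-element window in [6, 10, 2, 6, 5]
`max_val` takes the values: 0 → 18

Answer: 18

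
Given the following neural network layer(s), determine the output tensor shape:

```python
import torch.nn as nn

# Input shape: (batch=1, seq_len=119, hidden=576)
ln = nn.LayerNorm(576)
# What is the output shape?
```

Input: (1, 119, 576) -> Output: (1, 119, 576)

Answer: (1, 119, 576)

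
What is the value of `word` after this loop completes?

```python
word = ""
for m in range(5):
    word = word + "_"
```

Repeat '_' 5 times
`word` takes the values: "" → "_" → "__" → "___" → "____" → "_____"

Answer: "_____"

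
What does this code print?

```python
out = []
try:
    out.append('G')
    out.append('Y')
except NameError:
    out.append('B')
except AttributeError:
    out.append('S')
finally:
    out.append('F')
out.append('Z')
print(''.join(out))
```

Execution trace: 'G' (try body) → 'Y' (try body, no exception) → 'F' (finally) → 'Z' (after the try/except). Output: GYFZ

Answer: GYFZ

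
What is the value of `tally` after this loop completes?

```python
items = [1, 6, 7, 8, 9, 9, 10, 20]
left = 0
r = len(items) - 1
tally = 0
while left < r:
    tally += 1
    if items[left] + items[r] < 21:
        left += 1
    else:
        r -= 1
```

Steps to find pair summing to 21
`tally` takes the values: 0 → 1 → 2 → 3 → 4 → 5 → 6 → 7

Answer: 7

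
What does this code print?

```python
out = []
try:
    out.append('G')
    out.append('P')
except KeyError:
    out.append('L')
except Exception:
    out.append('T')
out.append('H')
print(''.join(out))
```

Execution trace: 'G' (try body) → 'P' (try body, no exception) → 'H' (after the try/except). Output: GPH

Answer: GPH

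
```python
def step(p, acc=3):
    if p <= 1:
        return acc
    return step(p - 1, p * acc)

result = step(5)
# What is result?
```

Accumulator trace (n, acc): (5, 3) -> (4, 15) -> (3, 60) -> (2, 180) -> (1, 360) -> return 360

Answer: 360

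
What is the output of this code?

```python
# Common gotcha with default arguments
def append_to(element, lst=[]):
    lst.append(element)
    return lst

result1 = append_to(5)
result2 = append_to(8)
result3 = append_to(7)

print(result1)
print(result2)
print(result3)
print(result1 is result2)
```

Key concept: mutable default argument gotcha.
Step by step:
`result1 = append_to(5)` → result1 = [5]
`result2 = append_to(8)` → result1 = [5, 8] (same object as result2); result2 = [5, 8] (same object as result1)
`result3 = append_to(7)` → result1 = [5, 8, 7] (same object as result2, result3); result2 = [5, 8, 7] (same object as result1, result3); result3 = [5, 8, 7] (same object as result1, result2)
`print(result1)` → prints [5, 8, 7]
`print(result2)` → prints [5, 8, 7]
`print(result3)` → prints [5, 8, 7]
`print(result1 is result2)` → prints True

Answer:
[5, 8, 7]
[5, 8, 7]
[5, 8, 7]
True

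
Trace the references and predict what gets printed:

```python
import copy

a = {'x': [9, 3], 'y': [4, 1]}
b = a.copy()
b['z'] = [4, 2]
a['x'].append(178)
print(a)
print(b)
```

Key concept: shallow copy of dict with mutable values.
Step by step:
`a = {'x': [9, 3], 'y': [4, 1]}` → a = {'x': [9, 3], 'y': [4, 1]}
`b = a.copy()` → b = {'x': [9, 3], 'y': [4, 1]}
`b['z'] = [4, 2]` → b = {'x': [9, 3], 'y': [4, 1], 'z': [4, 2]}
`a['x'].append(178)` → a = {'x': [9, 3, 178], 'y': [4, 1]}; b = {'x': [9, 3, 178], 'y': [4, 1], 'z': [4, 2]}
`print(a)` → prints {'x': [9, 3, 178], 'y': [4, 1]}
`print(b)` → prints {'x': [9, 3, 178], 'y': [4, 1], 'z': [4, 2]}

Answer:
{'x': [9, 3, 178], 'y': [4, 1]}
{'x': [9, 3, 178], 'y': [4, 1], 'z': [4, 2]}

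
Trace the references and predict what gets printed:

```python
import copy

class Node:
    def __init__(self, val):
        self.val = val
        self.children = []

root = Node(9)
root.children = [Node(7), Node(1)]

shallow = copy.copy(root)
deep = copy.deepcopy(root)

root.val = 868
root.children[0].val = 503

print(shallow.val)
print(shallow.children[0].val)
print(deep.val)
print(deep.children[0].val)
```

Key concept: deep copy with custom objects.
Step by step:
`root = Node(9)` → root = Node(val=9, children=[])
`root.children = [Node(7), Node(1)]` → root = Node(val=9, children=[Node(val=7, children=[]), Node(val=1, children=[])])
`shallow = copy.copy(root)` → shallow = Node(val=9, children=[Node(val=7, children=[]), Node(val=1, children=[])])
`deep = copy.deepcopy(root)` → deep = Node(val=9, children=[Node(val=7, children=[]), Node(val=1, children=[])])
`root.val = 868` → root = Node(val=868, children=[Node(val=7, children=[]), Node(val=1, children=[])])
`root.children[0].val = 503` → root = Node(val=868, children=[Node(val=503, children=[]), Node(val=1, children=[])]); shallow = Node(val=9, children=[Node(val=503, children=[]), Node(val=1, children=[])])
`print(shallow.val)` → prints 9
`print(shallow.children[0].val)` → prints 503
`print(deep.val)` → prints 9
`print(deep.children[0].val)` → prints 7

Answer:
9
503
9
7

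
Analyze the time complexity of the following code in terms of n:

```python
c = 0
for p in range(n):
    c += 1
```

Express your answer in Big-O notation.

Each loop level contributes: n. Multiplying the contributions gives O(n).

Answer: O(n)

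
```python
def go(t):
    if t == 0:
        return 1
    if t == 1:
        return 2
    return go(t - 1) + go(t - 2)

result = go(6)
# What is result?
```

Build up from base cases: go(0)=1, go(1)=2, go(2)=3, go(3)=5, go(4)=8, go(5)=13, go(6)=21

Answer: 21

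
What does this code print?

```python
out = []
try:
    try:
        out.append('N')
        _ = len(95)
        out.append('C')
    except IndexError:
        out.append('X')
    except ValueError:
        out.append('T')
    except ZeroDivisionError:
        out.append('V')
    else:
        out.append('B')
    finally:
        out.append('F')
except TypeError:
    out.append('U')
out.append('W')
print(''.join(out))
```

Execution trace: 'N' (try body) → 'F' (finally) → 'U' (outer except TypeError) → 'W' (after the try/except). Output: NFUW

Answer: NFUW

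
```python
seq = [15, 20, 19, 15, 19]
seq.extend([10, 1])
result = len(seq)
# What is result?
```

Trace:
`seq = [15, 20, 19, 15, 19]` → seq = [15, 20, 19, 15, 19]
`seq.extend([10, 1])` → seq = [15, 20, 19, 15, 19, 10, 1]
`result = len(seq)` → result = 7
So result = 7

Answer: 7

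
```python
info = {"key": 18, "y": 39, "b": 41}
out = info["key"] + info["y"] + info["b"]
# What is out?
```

Trace:
`info = {"key": 18, "y": 39, "b": 41}` → info = {'key': 18, 'y': 39, 'b': 41}
`out = info["key"] + info["y"] + info["b"]` → out = 98
So out = 98

Answer: 98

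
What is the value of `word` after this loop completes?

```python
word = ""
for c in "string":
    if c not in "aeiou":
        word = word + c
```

Remove vowels from 'string'
`word` takes the values: "" → "s" → "st" → "str" → "strn" → "strng"

Answer: "strng"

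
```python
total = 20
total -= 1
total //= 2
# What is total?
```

Trace:
`total = 20` → total = 20
`total -= 1` → total = 19
`total //= 2` → total = 9
So total = 9

Answer: 9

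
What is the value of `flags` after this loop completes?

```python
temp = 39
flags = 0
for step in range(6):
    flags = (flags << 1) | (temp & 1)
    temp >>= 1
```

Reverse lowest 6 bits of 39
`flags` takes the values: 0 → 1 → 3 → 7 → 14 → 28 → 57

Answer: 57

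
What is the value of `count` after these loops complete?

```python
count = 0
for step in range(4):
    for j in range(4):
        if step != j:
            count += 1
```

4² - 4 (exclude diagonal)
`count` takes the values: 0 → 1 → 2 → 3 → 4 → 5 → 6 → 7 → 8 → 9 → 10 → 11 → 12

Answer: 12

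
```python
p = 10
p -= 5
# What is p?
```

Trace:
`p = 10` → p = 10
`p -= 5` → p = 5
So p = 5

Answer: 5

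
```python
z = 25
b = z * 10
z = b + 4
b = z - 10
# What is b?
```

Trace:
`z = 25` → z = 25
`b = z * 10` → b = 250
`z = b + 4` → z = 254
`b = z - 10` → b = 244
So b = 244

Answer: 244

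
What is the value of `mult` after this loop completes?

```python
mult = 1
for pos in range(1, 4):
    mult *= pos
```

3! = 6
`mult` takes the values: 1 → 2 → 6

Answer: 6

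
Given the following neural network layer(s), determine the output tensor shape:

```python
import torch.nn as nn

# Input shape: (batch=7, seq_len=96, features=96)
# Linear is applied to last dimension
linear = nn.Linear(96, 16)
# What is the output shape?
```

Input: (7, 96, 96) -> Output: (7, 96, 16)

Answer: (7, 96, 16)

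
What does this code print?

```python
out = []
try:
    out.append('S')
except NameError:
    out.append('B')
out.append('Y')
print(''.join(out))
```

Execution trace: 'S' (try body, no exception) → 'Y' (after the try/except). Output: SY

Answer: SY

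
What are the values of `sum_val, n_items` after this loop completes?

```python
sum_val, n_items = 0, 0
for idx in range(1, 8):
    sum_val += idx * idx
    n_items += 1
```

Sum of squares and count
`sum_val, n_items` takes the values: (0, 0) → (1, 0) → (1, 1) → (5, 1) → (5, 2) → (14, 2) → (14, 3) → (30, 3) → (30, 4) → (55, 4) → (55, 5) → (91, 5) → (91, 6) → (140, 6) → (140, 7)

Answer: 140, 7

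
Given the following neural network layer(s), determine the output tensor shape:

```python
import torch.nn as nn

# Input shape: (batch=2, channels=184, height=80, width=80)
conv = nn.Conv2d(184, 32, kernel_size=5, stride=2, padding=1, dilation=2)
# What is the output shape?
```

Input: (2, 184, 80, 80) -> Output: (2, 32, 37, 37)

Answer: (2, 32, 37, 37)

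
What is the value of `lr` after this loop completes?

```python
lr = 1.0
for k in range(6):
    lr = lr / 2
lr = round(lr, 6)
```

Halving LR 6 times: 1 / 2^6
`lr` takes the values: 1.0 → 0.5 → 0.25 → 0.125 → 0.0625 → 0.03125 → 0.015625

Answer: 0.015625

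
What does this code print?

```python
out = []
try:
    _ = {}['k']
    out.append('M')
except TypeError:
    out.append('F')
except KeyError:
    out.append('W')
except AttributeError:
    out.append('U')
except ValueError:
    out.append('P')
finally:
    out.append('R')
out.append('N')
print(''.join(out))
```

Execution trace: 'W' (except KeyError) → 'R' (finally) → 'N' (after the try/except). Output: WRN

Answer: WRN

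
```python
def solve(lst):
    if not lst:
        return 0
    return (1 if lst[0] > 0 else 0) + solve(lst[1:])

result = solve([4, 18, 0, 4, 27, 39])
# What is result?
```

Count of positive elements in [4, 18, 0, 4, 27, 39] = 5

Answer: 5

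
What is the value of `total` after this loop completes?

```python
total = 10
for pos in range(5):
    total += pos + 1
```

Start at 10, add 1 to 5 = 25
`total` takes the values: 10 → 11 → 13 → 16 → 20 → 25

Answer: 25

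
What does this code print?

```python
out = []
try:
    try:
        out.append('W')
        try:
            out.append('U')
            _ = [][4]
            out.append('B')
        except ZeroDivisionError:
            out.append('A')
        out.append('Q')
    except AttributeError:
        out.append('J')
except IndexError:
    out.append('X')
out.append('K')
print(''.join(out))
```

Execution trace: 'W' (try body) → 'U' (inner try body) → 'X' (outer except IndexError) → 'K' (after the try/except). Output: WUXK

Answer: WUXK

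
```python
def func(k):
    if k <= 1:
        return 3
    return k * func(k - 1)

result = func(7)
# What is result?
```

func(7) = 7 * 6 * 5 * 4 * 3 * 2 * 3 = 15120

Answer: 15120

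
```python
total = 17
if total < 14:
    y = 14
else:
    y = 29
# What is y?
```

Trace:
`total = 17` → total = 17
`if total < 14: ...` → total < 14 is False, take else branch → y = 29
So y = 29

Answer: 29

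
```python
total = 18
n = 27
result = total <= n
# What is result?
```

Trace:
`total = 18` → total = 18
`n = 27` → n = 27
`result = total <= n` → result = True
So result = True

Answer: True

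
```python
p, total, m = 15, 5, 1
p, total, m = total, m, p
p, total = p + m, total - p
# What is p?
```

Trace:
`p, total, m = 15, 5, 1` → p = 15; total = 5; m = 1
`p, total, m = total, m, p` → p = 5; total = 1; m = 15
`p, total = p + m, total - p` → p = 20; total = -4
So p = 20

Answer: 20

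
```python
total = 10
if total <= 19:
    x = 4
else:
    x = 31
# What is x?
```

Trace:
`total = 10` → total = 10
`if total <= 19: ...` → total <= 19 is True → x = 4
So x = 4

Answer: 4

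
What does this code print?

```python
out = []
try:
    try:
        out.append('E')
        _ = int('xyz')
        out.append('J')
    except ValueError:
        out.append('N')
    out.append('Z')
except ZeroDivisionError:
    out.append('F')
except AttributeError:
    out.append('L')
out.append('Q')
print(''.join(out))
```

Execution trace: 'E' (inner try body) → 'N' (inner except ValueError) → 'Z' (try body, no exception) → 'Q' (after the try/except). Output: ENZQ

Answer: ENZQ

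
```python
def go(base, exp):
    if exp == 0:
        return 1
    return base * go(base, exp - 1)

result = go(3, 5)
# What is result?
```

go(3, 5) = 3 * 3 * 3 * 3 * 3 = 243

Answer: 243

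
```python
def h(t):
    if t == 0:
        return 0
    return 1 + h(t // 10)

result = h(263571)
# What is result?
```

Count of digits of 263571: 6

Answer: 6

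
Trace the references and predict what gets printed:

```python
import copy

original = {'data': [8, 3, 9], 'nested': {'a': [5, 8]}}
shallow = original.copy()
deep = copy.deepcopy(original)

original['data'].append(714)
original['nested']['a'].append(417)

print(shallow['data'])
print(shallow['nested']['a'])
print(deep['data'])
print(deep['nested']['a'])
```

Key concept: comparing shallow vs deep copy.
Step by step:
`original = {'data': [8, 3, 9], 'nested': {'a': [5, 8]}}` → original = {'data': [8, 3, 9], 'nested': {'a': [5, 8]}}
`shallow = original.copy()` → shallow = {'data': [8, 3, 9], 'nested': {'a': [5, 8]}}
`deep = copy.deepcopy(original)` → deep = {'data': [8, 3, 9], 'nested': {'a': [5, 8]}}
`original['data'].append(714)` → original = {'data': [8, 3, 9, 714], 'nested': {'a': [5, 8]}}; shallow = {'data': [8, 3, 9, 714], 'nested': {'a': [5, 8]}}
`original['nested']['a'].append(417)` → original = {'data': [8, 3, 9, 714], 'nested': {'a': [5, 8, 417]}}; shallow = {'data': [8, 3, 9, 714], 'nested': {'a': [5, 8, 417]}}
`print(shallow['data'])` → prints [8, 3, 9, 714]
`print(shallow['nested']['a'])` → prints [5, 8, 417]
`print(deep['data'])` → prints [8, 3, 9]
`print(deep['nested']['a'])` → prints [5, 8]

Answer:
[8, 3, 9, 714]
[5, 8, 417]
[8, 3, 9]
[5, 8]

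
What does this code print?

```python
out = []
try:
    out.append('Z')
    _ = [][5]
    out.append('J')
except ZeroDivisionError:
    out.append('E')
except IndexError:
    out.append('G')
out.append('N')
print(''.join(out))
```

Execution trace: 'Z' (try body) → 'G' (except IndexError) → 'N' (after the try/except). Output: ZGN

Answer: ZGN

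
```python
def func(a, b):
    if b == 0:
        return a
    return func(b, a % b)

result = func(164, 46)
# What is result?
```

func(164, 46) -> func(46, 26) -> func(26, 20) -> func(20, 6) -> func(6, 2) -> func(2, 0) -> 2

Answer: 2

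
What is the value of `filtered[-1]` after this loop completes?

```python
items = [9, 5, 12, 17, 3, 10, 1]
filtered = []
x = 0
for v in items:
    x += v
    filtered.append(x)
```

Cumulative sum ends at 57
`filtered` takes the values: [] → [9] → [9, 14] → [9, 14, 26] → [9, 14, 26, 43] → [9, 14, 26, 43, 46] → [9, 14, 26, 43, 46, 56] → [9, 14, 26, 43, 46, 56, 57]
So `filtered[-1]` = 57

Answer: 57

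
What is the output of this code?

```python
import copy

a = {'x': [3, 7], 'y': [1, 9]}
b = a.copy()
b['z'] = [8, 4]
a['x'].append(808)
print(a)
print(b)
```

Key concept: shallow copy of dict with mutable values.
Step by step:
`a = {'x': [3, 7], 'y': [1, 9]}` → a = {'x': [3, 7], 'y': [1, 9]}
`b = a.copy()` → b = {'x': [3, 7], 'y': [1, 9]}
`b['z'] = [8, 4]` → b = {'x': [3, 7], 'y': [1, 9], 'z': [8, 4]}
`a['x'].append(808)` → a = {'x': [3, 7, 808], 'y': [1, 9]}; b = {'x': [3, 7, 808], 'y': [1, 9], 'z': [8, 4]}
`print(a)` → prints {'x': [3, 7, 808], 'y': [1, 9]}
`print(b)` → prints {'x': [3, 7, 808], 'y': [1, 9], 'z': [8, 4]}

Answer:
{'x': [3, 7, 808], 'y': [1, 9]}
{'x': [3, 7, 808], 'y': [1, 9], 'z': [8, 4]}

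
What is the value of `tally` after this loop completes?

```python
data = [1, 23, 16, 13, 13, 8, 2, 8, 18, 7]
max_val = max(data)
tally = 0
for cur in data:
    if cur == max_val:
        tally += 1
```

Count of max value 23 in [1, 23, 16, 13, 13, 8, 2, 8, 18, 7]
`tally` takes the values: 0 → 1

Answer: 1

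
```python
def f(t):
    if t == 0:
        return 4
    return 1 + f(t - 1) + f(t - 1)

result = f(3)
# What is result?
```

f(t) = 1 + 2·f(t-1), f(0)=4. Closed form: (4+1)·2^3 - 1 = 39.

Answer: 39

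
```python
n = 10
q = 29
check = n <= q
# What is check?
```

Trace:
`n = 10` → n = 10
`q = 29` → q = 29
`check = n <= q` → check = True
So check = True

Answer: True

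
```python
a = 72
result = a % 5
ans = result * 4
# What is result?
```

Trace:
`a = 72` → a = 72
`result = a % 5` → result = 2
`ans = result * 4` → ans = 8
So result = 2

Answer: 2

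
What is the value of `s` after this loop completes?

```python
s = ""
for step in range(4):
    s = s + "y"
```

Repeat 'y' 4 times
`s` takes the values: "" → "y" → "yy" → "yyy" → "yyyy"

Answer: "yyyy"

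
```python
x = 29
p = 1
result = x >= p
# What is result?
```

Trace:
`x = 29` → x = 29
`p = 1` → p = 1
`result = x >= p` → result = True
So result = True

Answer: True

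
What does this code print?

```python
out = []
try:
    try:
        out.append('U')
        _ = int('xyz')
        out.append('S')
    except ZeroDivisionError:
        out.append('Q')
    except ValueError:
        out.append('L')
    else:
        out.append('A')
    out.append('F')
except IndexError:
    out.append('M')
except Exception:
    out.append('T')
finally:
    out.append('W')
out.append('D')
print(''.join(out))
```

Execution trace: 'U' (inner try body) → 'L' (inner except ValueError) → 'F' (try body, no exception) → 'W' (finally) → 'D' (after the try/except). Output: ULFWD

Answer: ULFWD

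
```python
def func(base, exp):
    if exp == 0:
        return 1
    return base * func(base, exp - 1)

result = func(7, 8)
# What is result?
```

func(7, 8) = 7 * 7 * 7 * 7 * 7 * 7 * 7 * 7 = 5764801

Answer: 5764801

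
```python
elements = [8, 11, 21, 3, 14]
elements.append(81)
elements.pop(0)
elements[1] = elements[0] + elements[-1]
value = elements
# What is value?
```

Trace:
`elements = [8, 11, 21, 3, 14]` → elements = [8, 11, 21, 3, 14]
`elements.append(81)` → elements = [8, 11, 21, 3, 14, 81]
`elements.pop(0)` → elements = [11, 21, 3, 14, 81]
`elements[1] = elements[0] + elements[-1]` → elements = [11, 92, 3, 14, 81]
`value = elements` → value = [11, 92, 3, 14, 81]
So value = [11, 92, 3, 14, 81]

Answer: [11, 92, 3, 14, 81]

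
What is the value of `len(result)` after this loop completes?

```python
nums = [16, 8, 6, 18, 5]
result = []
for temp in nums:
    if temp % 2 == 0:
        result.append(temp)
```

Count even numbers in [16, 8, 6, 18, 5]
`result` takes the values: [] → [16] → [16, 8] → [16, 8, 6] → [16, 8, 6, 18]
So `len(result)` = 4

Answer: 4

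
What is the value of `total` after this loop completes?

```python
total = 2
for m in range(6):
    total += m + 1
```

Start at 2, add 1 to 6 = 23
`total` takes the values: 2 → 3 → 5 → 8 → 12 → 17 → 23

Answer: 23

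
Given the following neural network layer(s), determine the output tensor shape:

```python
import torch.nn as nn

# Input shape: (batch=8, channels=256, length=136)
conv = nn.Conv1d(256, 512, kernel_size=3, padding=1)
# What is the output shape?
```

Input: (8, 256, 136) -> Output: (8, 512, 136)

Answer: (8, 512, 136)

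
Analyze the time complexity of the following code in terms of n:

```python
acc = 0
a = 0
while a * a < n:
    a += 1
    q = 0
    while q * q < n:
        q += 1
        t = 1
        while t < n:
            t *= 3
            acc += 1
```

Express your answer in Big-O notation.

Each loop level contributes: √n × √n × log n. Multiplying the contributions gives O(n log n).

Answer: O(n log n)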